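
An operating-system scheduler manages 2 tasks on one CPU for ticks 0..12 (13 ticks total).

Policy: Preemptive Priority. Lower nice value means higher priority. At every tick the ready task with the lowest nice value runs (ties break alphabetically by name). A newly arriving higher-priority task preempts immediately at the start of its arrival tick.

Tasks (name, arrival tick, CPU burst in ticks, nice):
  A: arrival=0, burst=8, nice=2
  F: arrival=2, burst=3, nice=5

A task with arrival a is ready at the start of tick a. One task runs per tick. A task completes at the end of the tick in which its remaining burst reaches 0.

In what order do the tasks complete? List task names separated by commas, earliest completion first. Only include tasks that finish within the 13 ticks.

t=0: ready={A} → run A
t=1: ready={A} → run A
t=2: ready={A,F} → run A
t=3: ready={A,F} → run A
t=4: ready={A,F} → run A
t=5: ready={A,F} → run A
t=6: ready={A,F} → run A
t=7: ready={A,F} → run A
t=8: ready={F} → run F
t=9: ready={F} → run F
t=10: ready={F} → run F
t=11: (idle)
t=12: (idle)

completion order = A, F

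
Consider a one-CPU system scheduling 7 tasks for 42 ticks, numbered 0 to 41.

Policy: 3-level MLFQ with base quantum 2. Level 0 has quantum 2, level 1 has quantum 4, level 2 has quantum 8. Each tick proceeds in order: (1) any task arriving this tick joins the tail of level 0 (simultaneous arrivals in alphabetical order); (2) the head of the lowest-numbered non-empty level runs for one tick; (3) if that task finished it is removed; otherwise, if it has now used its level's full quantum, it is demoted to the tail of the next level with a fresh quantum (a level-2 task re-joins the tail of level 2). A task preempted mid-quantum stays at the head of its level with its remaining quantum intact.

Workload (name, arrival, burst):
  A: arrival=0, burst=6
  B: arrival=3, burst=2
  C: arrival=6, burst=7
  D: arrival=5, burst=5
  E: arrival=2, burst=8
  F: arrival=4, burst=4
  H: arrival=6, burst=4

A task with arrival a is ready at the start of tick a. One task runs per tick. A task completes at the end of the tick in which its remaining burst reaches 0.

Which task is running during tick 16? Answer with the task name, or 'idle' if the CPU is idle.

t=0: L0/L1/L2 = A/-/- → run A
t=1: L0/L1/L2 = A/-/- → run A
t=2: L0/L1/L2 = E/A/- → run E
t=3: L0/L1/L2 = EB/A/- → run E
t=4: L0/L1/L2 = BF/AE/- → run B
t=5: L0/L1/L2 = BFD/AE/- → run B
t=6: L0/L1/L2 = FDCH/AE/- → run F
t=7: L0/L1/L2 = FDCH/AE/- → run F
t=8: L0/L1/L2 = DCH/AEF/- → run D
t=9: L0/L1/L2 = DCH/AEF/- → run D
t=10: L0/L1/L2 = CH/AEFD/- → run C
t=11: L0/L1/L2 = CH/AEFD/- → run C
t=12: L0/L1/L2 = H/AEFDC/- → run H
t=13: L0/L1/L2 = H/AEFDC/- → run H
t=14: L0/L1/L2 = -/AEFDCH/- → run A
t=15: L0/L1/L2 = -/AEFDCH/- → run A
t=16: L0/L1/L2 = -/AEFDCH/- → run A
t=17: L0/L1/L2 = -/AEFDCH/- → run A
t=18: L0/L1/L2 = -/EFDCH/- → run E
t=19: L0/L1/L2 = -/EFDCH/- → run E
t=20: L0/L1/L2 = -/EFDCH/- → run E
t=21: L0/L1/L2 = -/EFDCH/- → run E
t=22: L0/L1/L2 = -/FDCH/E → run F
t=23: L0/L1/L2 = -/FDCH/E → run F
t=24: L0/L1/L2 = -/DCH/E → run D
t=25: L0/L1/L2 = -/DCH/E → run D
t=26: L0/L1/L2 = -/DCH/E → run D
t=27: L0/L1/L2 = -/CH/E → run C
t=28: L0/L1/L2 = -/CH/E → run C
t=29: L0/L1/L2 = -/CH/E → run C
t=30: L0/L1/L2 = -/CH/E → run C
t=31: L0/L1/L2 = -/H/EC → run H
t=32: L0/L1/L2 = -/H/EC → run H
t=33: L0/L1/L2 = -/-/EC → run E
t=34: L0/L1/L2 = -/-/EC → run E
t=35: L0/L1/L2 = -/-/C → run C
t=36: (idle)
t=37: (idle)
t=38: (idle)
t=39: (idle)
t=40: (idle)
t=41: (idle)

running at tick 16 = A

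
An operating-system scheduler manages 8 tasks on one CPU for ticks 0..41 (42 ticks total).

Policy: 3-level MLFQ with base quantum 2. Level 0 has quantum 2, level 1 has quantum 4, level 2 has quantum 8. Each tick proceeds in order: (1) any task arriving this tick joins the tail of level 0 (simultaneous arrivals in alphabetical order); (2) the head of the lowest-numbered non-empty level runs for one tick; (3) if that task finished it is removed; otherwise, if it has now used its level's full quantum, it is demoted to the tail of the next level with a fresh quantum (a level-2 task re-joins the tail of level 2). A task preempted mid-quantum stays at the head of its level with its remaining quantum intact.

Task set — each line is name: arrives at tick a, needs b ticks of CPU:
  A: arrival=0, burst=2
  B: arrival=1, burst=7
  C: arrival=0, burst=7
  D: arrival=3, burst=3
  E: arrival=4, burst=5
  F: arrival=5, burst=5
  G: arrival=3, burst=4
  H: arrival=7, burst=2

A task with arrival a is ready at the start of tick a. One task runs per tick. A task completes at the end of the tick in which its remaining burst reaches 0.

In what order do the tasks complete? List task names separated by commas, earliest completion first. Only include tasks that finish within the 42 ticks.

t=0: L0/L1/L2 = AC/-/- → run A
t=1: L0/L1/L2 = ACB/-/- → run A
t=2: L0/L1/L2 = CB/-/- → run C
t=3: L0/L1/L2 = CBDG/-/- → run C
t=4: L0/L1/L2 = BDGE/C/- → run B
t=5: L0/L1/L2 = BDGEF/C/- → run B
t=6: L0/L1/L2 = DGEF/CB/- → run D
t=7: L0/L1/L2 = DGEFH/CB/- → run D
t=8: L0/L1/L2 = GEFH/CBD/- → run G
t=9: L0/L1/L2 = GEFH/CBD/- → run G
t=10: L0/L1/L2 = EFH/CBDG/- → run E
t=11: L0/L1/L2 = EFH/CBDG/- → run E
t=12: L0/L1/L2 = FH/CBDGE/- → run F
t=13: L0/L1/L2 = FH/CBDGE/- → run F
t=14: L0/L1/L2 = H/CBDGEF/- → run H
t=15: L0/L1/L2 = H/CBDGEF/- → run H
t=16: L0/L1/L2 = -/CBDGEF/- → run C
t=17: L0/L1/L2 = -/CBDGEF/- → run C
t=18: L0/L1/L2 = -/CBDGEF/- → run C
t=19: L0/L1/L2 = -/CBDGEF/- → run C
t=20: L0/L1/L2 = -/BDGEF/C → run B
t=21: L0/L1/L2 = -/BDGEF/C → run B
t=22: L0/L1/L2 = -/BDGEF/C → run B
t=23: L0/L1/L2 = -/BDGEF/C → run B
t=24: L0/L1/L2 = -/DGEF/CB → run D
t=25: L0/L1/L2 = -/GEF/CB → run G
t=26: L0/L1/L2 = -/GEF/CB → run G
t=27: L0/L1/L2 = -/EF/CB → run E
t=28: L0/L1/L2 = -/EF/CB → run E
t=29: L0/L1/L2 = -/EF/CB → run E
t=30: L0/L1/L2 = -/F/CB → run F
t=31: L0/L1/L2 = -/F/CB → run F
t=32: L0/L1/L2 = -/F/CB → run F
t=33: L0/L1/L2 = -/-/CB → run C
t=34: L0/L1/L2 = -/-/B → run B
t=35: (idle)
t=36: (idle)
t=37: (idle)
t=38: (idle)
t=39: (idle)
t=40: (idle)
t=41: (idle)

completion order = A, H, D, G, E, F, C, B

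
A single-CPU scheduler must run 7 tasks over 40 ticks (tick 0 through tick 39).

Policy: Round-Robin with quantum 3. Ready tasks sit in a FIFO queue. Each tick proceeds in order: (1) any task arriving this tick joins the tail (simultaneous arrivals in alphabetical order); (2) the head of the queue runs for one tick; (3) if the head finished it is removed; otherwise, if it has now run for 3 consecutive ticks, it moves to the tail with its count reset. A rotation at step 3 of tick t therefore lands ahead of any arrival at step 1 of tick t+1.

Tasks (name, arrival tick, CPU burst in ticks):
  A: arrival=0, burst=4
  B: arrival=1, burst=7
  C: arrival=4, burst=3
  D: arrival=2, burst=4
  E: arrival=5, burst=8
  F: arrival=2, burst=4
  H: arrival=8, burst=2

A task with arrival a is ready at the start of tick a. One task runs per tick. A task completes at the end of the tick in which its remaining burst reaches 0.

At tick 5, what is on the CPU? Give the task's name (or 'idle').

t=0: queue=[A] q_used=0 → run A
t=1: queue=[A,B] q_used=1 → run A
t=2: queue=[A,B,D,F] q_used=2 → run A
t=3: queue=[B,D,F,A] q_used=0 → run B
t=4: queue=[B,D,F,A,C] q_used=1 → run B
t=5: queue=[B,D,F,A,C,E] q_used=2 → run B
t=6: queue=[D,F,A,C,E,B] q_used=0 → run D
t=7: queue=[D,F,A,C,E,B] q_used=1 → run D
t=8: queue=[D,F,A,C,E,B,H] q_used=2 → run D
t=9: queue=[F,A,C,E,B,H,D] q_used=0 → run F
t=10: queue=[F,A,C,E,B,H,D] q_used=1 → run F
t=11: queue=[F,A,C,E,B,H,D] q_used=2 → run F
t=12: queue=[A,C,E,B,H,D,F] q_used=0 → run A
t=13: queue=[C,E,B,H,D,F] q_used=0 → run C
t=14: queue=[C,E,B,H,D,F] q_used=1 → run C
t=15: queue=[C,E,B,H,D,F] q_used=2 → run C
t=16: queue=[E,B,H,D,F] q_used=0 → run E
t=17: queue=[E,B,H,D,F] q_used=1 → run E
t=18: queue=[E,B,H,D,F] q_used=2 → run E
t=19: queue=[B,H,D,F,E] q_used=0 → run B
t=20: queue=[B,H,D,F,E] q_used=1 → run B
t=21: queue=[B,H,D,F,E] q_used=2 → run B
t=22: queue=[H,D,F,E,B] q_used=0 → run H
t=23: queue=[H,D,F,E,B] q_used=1 → run H
t=24: queue=[D,F,E,B] q_used=0 → run D
t=25: queue=[F,E,B] q_used=0 → run F
t=26: queue=[E,B] q_used=0 → run E
t=27: queue=[E,B] q_used=1 → run E
t=28: queue=[E,B] q_used=2 → run E
t=29: queue=[B,E] q_used=0 → run B
t=30: queue=[E] q_used=0 → run E
t=31: queue=[E] q_used=1 → run E
t=32: (idle)
t=33: (idle)
t=34: (idle)
t=35: (idle)
t=36: (idle)
t=37: (idle)
t=38: (idle)
t=39: (idle)

running at tick 5 = B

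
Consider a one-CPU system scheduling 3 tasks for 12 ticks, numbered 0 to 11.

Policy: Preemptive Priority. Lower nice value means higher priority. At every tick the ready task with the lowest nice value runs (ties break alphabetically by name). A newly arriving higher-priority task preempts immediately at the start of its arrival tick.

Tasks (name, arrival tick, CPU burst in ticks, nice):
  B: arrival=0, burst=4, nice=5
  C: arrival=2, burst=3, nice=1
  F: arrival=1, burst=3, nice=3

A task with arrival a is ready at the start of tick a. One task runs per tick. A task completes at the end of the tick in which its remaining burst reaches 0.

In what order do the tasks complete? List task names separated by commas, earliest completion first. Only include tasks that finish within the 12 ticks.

t=0: ready={B} → run B
t=1: ready={B,F} → run F
t=2: ready={B,C,F} → run C
t=3: ready={B,C,F} → run C
t=4: ready={B,C,F} → run C
t=5: ready={B,F} → run F
t=6: ready={B,F} → run F
t=7: ready={B} → run B
t=8: ready={B} → run B
t=9: ready={B} → run B
t=10: (idle)
t=11: (idle)

completion order = C, F, B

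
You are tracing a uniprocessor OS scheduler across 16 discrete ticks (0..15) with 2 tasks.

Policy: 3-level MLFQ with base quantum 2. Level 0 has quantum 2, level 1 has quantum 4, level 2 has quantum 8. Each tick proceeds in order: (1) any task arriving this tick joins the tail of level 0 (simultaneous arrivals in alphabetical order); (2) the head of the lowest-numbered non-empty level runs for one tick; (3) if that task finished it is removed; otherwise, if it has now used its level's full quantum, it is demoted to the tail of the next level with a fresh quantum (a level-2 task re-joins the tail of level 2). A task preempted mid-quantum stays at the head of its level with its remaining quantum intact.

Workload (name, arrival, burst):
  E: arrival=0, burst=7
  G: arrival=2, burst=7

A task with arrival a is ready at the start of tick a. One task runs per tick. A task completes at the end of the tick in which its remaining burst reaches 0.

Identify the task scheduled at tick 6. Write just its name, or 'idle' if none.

t=0: L0/L1/L2 = E/-/- → run E
t=1: L0/L1/L2 = E/-/- → run E
t=2: L0/L1/L2 = G/E/- → run G
t=3: L0/L1/L2 = G/E/- → run G
t=4: L0/L1/L2 = -/EG/- → run E
t=5: L0/L1/L2 = -/EG/- → run E
t=6: L0/L1/L2 = -/EG/- → run E
t=7: L0/L1/L2 = -/EG/- → run E
t=8: L0/L1/L2 = -/G/E → run G
t=9: L0/L1/L2 = -/G/E → run G
t=10: L0/L1/L2 = -/G/E → run G
t=11: L0/L1/L2 = -/G/E → run G
t=12: L0/L1/L2 = -/-/EG → run E
t=13: L0/L1/L2 = -/-/G → run G
t=14: (idle)
t=15: (idle)

running at tick 6 = E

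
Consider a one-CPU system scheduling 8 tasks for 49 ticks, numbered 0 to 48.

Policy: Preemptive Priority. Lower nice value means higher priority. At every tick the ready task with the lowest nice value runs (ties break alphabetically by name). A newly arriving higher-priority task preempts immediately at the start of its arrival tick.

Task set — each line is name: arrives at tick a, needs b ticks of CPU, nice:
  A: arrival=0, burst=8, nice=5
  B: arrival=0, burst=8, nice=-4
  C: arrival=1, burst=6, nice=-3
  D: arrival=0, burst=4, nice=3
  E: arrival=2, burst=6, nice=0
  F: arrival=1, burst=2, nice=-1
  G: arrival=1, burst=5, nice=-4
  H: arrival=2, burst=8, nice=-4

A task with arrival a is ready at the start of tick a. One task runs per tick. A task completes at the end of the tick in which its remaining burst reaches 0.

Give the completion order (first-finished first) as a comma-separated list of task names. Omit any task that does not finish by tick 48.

t=0: ready={A,B,D} → run B
t=1: ready={A,B,C,D,F,G} → run B
t=2: ready={A,B,C,D,E,F,G,H} → run B
t=3: ready={A,B,C,D,E,F,G,H} → run B
t=4: ready={A,B,C,D,E,F,G,H} → run B
t=5: ready={A,B,C,D,E,F,G,H} → run B
t=6: ready={A,B,C,D,E,F,G,H} → run B
t=7: ready={A,B,C,D,E,F,G,H} → run B
t=8: ready={A,C,D,E,F,G,H} → run G
t=9: ready={A,C,D,E,F,G,H} → run G
t=10: ready={A,C,D,E,F,G,H} → run G
t=11: ready={A,C,D,E,F,G,H} → run G
t=12: ready={A,C,D,E,F,G,H} → run G
t=13: ready={A,C,D,E,F,H} → run H
t=14: ready={A,C,D,E,F,H} → run H
t=15: ready={A,C,D,E,F,H} → run H
t=16: ready={A,C,D,E,F,H} → run H
t=17: ready={A,C,D,E,F,H} → run H
t=18: ready={A,C,D,E,F,H} → run H
t=19: ready={A,C,D,E,F,H} → run H
t=20: ready={A,C,D,E,F,H} → run H
t=21: ready={A,C,D,E,F} → run C
t=22: ready={A,C,D,E,F} → run C
t=23: ready={A,C,D,E,F} → run C
t=24: ready={A,C,D,E,F} → run C
t=25: ready={A,C,D,E,F} → run C
t=26: ready={A,C,D,E,F} → run C
t=27: ready={A,D,E,F} → run F
t=28: ready={A,D,E,F} → run F
t=29: ready={A,D,E} → run E
t=30: ready={A,D,E} → run E
t=31: ready={A,D,E} → run E
t=32: ready={A,D,E} → run E
t=33: ready={A,D,E} → run E
t=34: ready={A,D,E} → run E
t=35: ready={A,D} → run D
t=36: ready={A,D} → run D
t=37: ready={A,D} → run D
t=38: ready={A,D} → run D
t=39: ready={A} → run A
t=40: ready={A} → run A
t=41: ready={A} → run A
t=42: ready={A} → run A
t=43: ready={A} → run A
t=44: ready={A} → run A
t=45: ready={A} → run A
t=46: ready={A} → run A
t=47: (idle)
t=48: (idle)

completion order = B, G, H, C, F, E, D, A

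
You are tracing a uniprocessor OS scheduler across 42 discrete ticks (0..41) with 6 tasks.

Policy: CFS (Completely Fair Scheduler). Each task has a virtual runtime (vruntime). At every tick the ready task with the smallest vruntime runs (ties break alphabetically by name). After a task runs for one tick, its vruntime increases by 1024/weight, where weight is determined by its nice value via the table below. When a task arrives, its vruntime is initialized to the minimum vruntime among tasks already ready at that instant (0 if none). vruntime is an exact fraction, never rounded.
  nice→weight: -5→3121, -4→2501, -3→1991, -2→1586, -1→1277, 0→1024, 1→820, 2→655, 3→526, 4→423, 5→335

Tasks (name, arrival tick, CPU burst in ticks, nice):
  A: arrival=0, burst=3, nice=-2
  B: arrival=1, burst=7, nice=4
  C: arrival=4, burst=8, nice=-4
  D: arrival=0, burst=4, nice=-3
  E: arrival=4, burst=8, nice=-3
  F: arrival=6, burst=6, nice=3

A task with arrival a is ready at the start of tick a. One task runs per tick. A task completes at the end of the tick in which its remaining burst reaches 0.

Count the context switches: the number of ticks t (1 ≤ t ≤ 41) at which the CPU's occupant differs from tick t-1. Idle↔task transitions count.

context switches = 33

t=0: vr[A=0 D=0] → run A
t=1: vr[A=512/793 B=0 D=0] → run B
t=2: vr[A=512/793 B=1024/423 D=0] → run D
t=3: vr[A=512/793 B=1024/423 D=1024/1991] → run D
t=4: vr[A=512/793 B=1024/423 C=512/793 D=2048/1991 E=512/793] → run A
t=5: vr[A=1024/793 B=1024/423 C=512/793 D=2048/1991 E=512/793] → run C
t=6: vr[A=1024/793 B=1024/423 C=34304/32513 D=2048/1991 E=512/793 F=512/793] → run E
t=7: vr[A=1024/793 B=1024/423 C=34304/32513 D=2048/1991 E=1831424/1578863 F=512/793] → run F
t=8: vr[A=1024/793 B=1024/423 C=34304/32513 D=2048/1991 E=1831424/1578863 F=540672/208559] → run D
t=9: vr[A=1024/793 B=1024/423 C=34304/32513 D=3072/1991 E=1831424/1578863 F=540672/208559] → run C
t=10: vr[A=1024/793 B=1024/423 C=47616/32513 D=3072/1991 E=1831424/1578863 F=540672/208559] → run E
t=11: vr[A=1024/793 B=1024/423 C=47616/32513 D=3072/1991 E=2643456/1578863 F=540672/208559] → run A
t=12: vr[B=1024/423 C=47616/32513 D=3072/1991 E=2643456/1578863 F=540672/208559] → run C
t=13: vr[B=1024/423 C=60928/32513 D=3072/1991 E=2643456/1578863 F=540672/208559] → run D
t=14: vr[B=1024/423 C=60928/32513 E=2643456/1578863 F=540672/208559] → run E
t=15: vr[B=1024/423 C=60928/32513 E=3455488/1578863 F=540672/208559] → run C
t=16: vr[B=1024/423 C=74240/32513 E=3455488/1578863 F=540672/208559] → run E
t=17: vr[B=1024/423 C=74240/32513 E=4267520/1578863 F=540672/208559] → run C
t=18: vr[B=1024/423 C=87552/32513 E=4267520/1578863 F=540672/208559] → run B
t=19: vr[B=2048/423 C=87552/32513 E=4267520/1578863 F=540672/208559] → run F
t=20: vr[B=2048/423 C=87552/32513 E=4267520/1578863 F=946688/208559] → run C
t=21: vr[B=2048/423 C=100864/32513 E=4267520/1578863 F=946688/208559] → run E
t=22: vr[B=2048/423 C=100864/32513 E=5079552/1578863 F=946688/208559] → run C
t=23: vr[B=2048/423 C=114176/32513 E=5079552/1578863 F=946688/208559] → run E
t=24: vr[B=2048/423 C=114176/32513 E=5891584/1578863 F=946688/208559] → run C
t=25: vr[B=2048/423 E=5891584/1578863 F=946688/208559] → run E
t=26: vr[B=2048/423 E=6703616/1578863 F=946688/208559] → run E
t=27: vr[B=2048/423 F=946688/208559] → run F
t=28: vr[B=2048/423 F=1352704/208559] → run B
t=29: vr[B=1024/141 F=1352704/208559] → run F
t=30: vr[B=1024/141 F=1758720/208559] → run B
t=31: vr[B=4096/423 F=1758720/208559] → run F
t=32: vr[B=4096/423 F=2164736/208559] → run B
t=33: vr[B=5120/423 F=2164736/208559] → run F
t=34: vr[B=5120/423] → run B
t=35: vr[B=2048/141] → run B
t=36: (idle)
t=37: (idle)
t=38: (idle)
t=39: (idle)
t=40: (idle)
t=41: (idle)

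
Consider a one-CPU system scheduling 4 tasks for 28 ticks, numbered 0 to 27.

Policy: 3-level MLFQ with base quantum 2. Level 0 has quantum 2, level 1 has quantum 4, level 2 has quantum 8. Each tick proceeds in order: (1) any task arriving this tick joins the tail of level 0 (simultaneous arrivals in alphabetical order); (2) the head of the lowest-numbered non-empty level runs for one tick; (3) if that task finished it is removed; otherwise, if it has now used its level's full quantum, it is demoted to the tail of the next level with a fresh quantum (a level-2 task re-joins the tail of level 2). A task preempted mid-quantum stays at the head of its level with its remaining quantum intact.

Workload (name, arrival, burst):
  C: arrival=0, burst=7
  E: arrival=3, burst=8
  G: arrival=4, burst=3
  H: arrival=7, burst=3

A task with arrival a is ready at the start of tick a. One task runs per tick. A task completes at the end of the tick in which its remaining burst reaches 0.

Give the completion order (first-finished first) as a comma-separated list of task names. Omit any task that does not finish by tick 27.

completion order = G, H, C, E

t=0: L0/L1/L2 = C/-/- → run C
t=1: L0/L1/L2 = C/-/- → run C
t=2: L0/L1/L2 = -/C/- → run C
t=3: L0/L1/L2 = E/C/- → run E
t=4: L0/L1/L2 = EG/C/- → run E
t=5: L0/L1/L2 = G/CE/- → run G
t=6: L0/L1/L2 = G/CE/- → run G
t=7: L0/L1/L2 = H/CEG/- → run H
t=8: L0/L1/L2 = H/CEG/- → run H
t=9: L0/L1/L2 = -/CEGH/- → run C
t=10: L0/L1/L2 = -/CEGH/- → run C
t=11: L0/L1/L2 = -/CEGH/- → run C
t=12: L0/L1/L2 = -/EGH/C → run E
t=13: L0/L1/L2 = -/EGH/C → run E
t=14: L0/L1/L2 = -/EGH/C → run E
t=15: L0/L1/L2 = -/EGH/C → run E
t=16: L0/L1/L2 = -/GH/CE → run G
t=17: L0/L1/L2 = -/H/CE → run H
t=18: L0/L1/L2 = -/-/CE → run C
t=19: L0/L1/L2 = -/-/E → run E
t=20: L0/L1/L2 = -/-/E → run E
t=21: (idle)
t=22: (idle)
t=23: (idle)
t=24: (idle)
t=25: (idle)
t=26: (idle)
t=27: (idle)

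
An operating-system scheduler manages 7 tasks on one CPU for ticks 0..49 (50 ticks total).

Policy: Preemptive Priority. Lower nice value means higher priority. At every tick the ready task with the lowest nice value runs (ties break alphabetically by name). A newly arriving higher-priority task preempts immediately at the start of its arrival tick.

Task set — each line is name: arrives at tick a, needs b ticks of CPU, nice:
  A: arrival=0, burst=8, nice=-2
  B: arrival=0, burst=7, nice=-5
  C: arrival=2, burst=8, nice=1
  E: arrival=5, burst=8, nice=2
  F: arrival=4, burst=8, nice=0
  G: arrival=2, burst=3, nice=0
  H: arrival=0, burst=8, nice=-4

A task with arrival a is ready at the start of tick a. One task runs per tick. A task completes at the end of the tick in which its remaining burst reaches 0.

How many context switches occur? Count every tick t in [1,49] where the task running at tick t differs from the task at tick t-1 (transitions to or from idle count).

context switches = 6

t=0: ready={A,B,H} → run B
t=1: ready={A,B,H} → run B
t=2: ready={A,B,C,G,H} → run B
t=3: ready={A,B,C,G,H} → run B
t=4: ready={A,B,C,F,G,H} → run B
t=5: ready={A,B,C,E,F,G,H} → run B
t=6: ready={A,B,C,E,F,G,H} → run B
t=7: ready={A,C,E,F,G,H} → run H
t=8: ready={A,C,E,F,G,H} → run H
t=9: ready={A,C,E,F,G,H} → run H
t=10: ready={A,C,E,F,G,H} → run H
t=11: ready={A,C,E,F,G,H} → run H
t=12: ready={A,C,E,F,G,H} → run H
t=13: ready={A,C,E,F,G,H} → run H
t=14: ready={A,C,E,F,G,H} → run H
t=15: ready={A,C,E,F,G} → run A
t=16: ready={A,C,E,F,G} → run A
t=17: ready={A,C,E,F,G} → run A
t=18: ready={A,C,E,F,G} → run A
t=19: ready={A,C,E,F,G} → run A
t=20: ready={A,C,E,F,G} → run A
t=21: ready={A,C,E,F,G} → run A
t=22: ready={A,C,E,F,G} → run A
t=23: ready={C,E,F,G} → run F
t=24: ready={C,E,F,G} → run F
t=25: ready={C,E,F,G} → run F
t=26: ready={C,E,F,G} → run F
t=27: ready={C,E,F,G} → run F
t=28: ready={C,E,F,G} → run F
t=29: ready={C,E,F,G} → run F
t=30: ready={C,E,F,G} → run F
t=31: ready={C,E,G} → run G
t=32: ready={C,E,G} → run G
t=33: ready={C,E,G} → run G
t=34: ready={C,E} → run C
t=35: ready={C,E} → run C
t=36: ready={C,E} → run C
t=37: ready={C,E} → run C
t=38: ready={C,E} → run C
t=39: ready={C,E} → run C
t=40: ready={C,E} → run C
t=41: ready={C,E} → run C
t=42: ready={E} → run E
t=43: ready={E} → run E
t=44: ready={E} → run E
t=45: ready={E} → run E
t=46: ready={E} → run E
t=47: ready={E} → run E
t=48: ready={E} → run E
t=49: ready={E} → run E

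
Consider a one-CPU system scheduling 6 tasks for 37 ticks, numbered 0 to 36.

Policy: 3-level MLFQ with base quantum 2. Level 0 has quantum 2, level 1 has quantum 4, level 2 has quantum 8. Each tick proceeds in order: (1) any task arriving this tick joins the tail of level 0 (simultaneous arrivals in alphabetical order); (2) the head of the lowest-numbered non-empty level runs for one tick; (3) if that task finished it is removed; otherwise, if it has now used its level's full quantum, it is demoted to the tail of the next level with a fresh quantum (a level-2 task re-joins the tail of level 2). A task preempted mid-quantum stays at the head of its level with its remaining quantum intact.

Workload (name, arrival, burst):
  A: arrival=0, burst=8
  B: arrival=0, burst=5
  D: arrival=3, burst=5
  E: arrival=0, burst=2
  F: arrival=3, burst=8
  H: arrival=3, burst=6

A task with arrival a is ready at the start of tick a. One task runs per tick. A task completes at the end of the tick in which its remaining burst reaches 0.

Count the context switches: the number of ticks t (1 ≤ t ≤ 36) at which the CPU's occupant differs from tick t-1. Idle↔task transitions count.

t=0: L0/L1/L2 = ABE/-/- → run A
t=1: L0/L1/L2 = ABE/-/- → run A
t=2: L0/L1/L2 = BE/A/- → run B
t=3: L0/L1/L2 = BEDFH/A/- → run B
t=4: L0/L1/L2 = EDFH/AB/- → run E
t=5: L0/L1/L2 = EDFH/AB/- → run E
t=6: L0/L1/L2 = DFH/AB/- → run D
t=7: L0/L1/L2 = DFH/AB/- → run D
t=8: L0/L1/L2 = FH/ABD/- → run F
t=9: L0/L1/L2 = FH/ABD/- → run F
t=10: L0/L1/L2 = H/ABDF/- → run H
t=11: L0/L1/L2 = H/ABDF/- → run H
t=12: L0/L1/L2 = -/ABDFH/- → run A
t=13: L0/L1/L2 = -/ABDFH/- → run A
t=14: L0/L1/L2 = -/ABDFH/- → run A
t=15: L0/L1/L2 = -/ABDFH/- → run A
t=16: L0/L1/L2 = -/BDFH/A → run B
t=17: L0/L1/L2 = -/BDFH/A → run B
t=18: L0/L1/L2 = -/BDFH/A → run B
t=19: L0/L1/L2 = -/DFH/A → run D
t=20: L0/L1/L2 = -/DFH/A → run D
t=21: L0/L1/L2 = -/DFH/A → run D
t=22: L0/L1/L2 = -/FH/A → run F
t=23: L0/L1/L2 = -/FH/A → run F
t=24: L0/L1/L2 = -/FH/A → run F
t=25: L0/L1/L2 = -/FH/A → run F
t=26: L0/L1/L2 = -/H/AF → run H
t=27: L0/L1/L2 = -/H/AF → run H
t=28: L0/L1/L2 = -/H/AF → run H
t=29: L0/L1/L2 = -/H/AF → run H
t=30: L0/L1/L2 = -/-/AF → run A
t=31: L0/L1/L2 = -/-/AF → run A
t=32: L0/L1/L2 = -/-/F → run F
t=33: L0/L1/L2 = -/-/F → run F
t=34: (idle)
t=35: (idle)
t=36: (idle)

context switches = 13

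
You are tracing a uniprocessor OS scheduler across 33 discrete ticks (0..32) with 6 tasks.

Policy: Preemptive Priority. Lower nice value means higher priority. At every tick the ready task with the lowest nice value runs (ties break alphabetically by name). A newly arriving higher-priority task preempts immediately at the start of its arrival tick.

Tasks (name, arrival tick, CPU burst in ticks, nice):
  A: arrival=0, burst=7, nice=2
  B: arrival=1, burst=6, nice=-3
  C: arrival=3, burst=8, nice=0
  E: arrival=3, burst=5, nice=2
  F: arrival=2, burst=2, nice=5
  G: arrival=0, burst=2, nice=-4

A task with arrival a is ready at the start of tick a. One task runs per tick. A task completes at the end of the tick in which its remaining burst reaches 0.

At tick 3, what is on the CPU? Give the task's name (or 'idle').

t=0: ready={A,G} → run G
t=1: ready={A,B,G} → run G
t=2: ready={A,B,F} → run B
t=3: ready={A,B,C,E,F} → run B
t=4: ready={A,B,C,E,F} → run B
t=5: ready={A,B,C,E,F} → run B
t=6: ready={A,B,C,E,F} → run B
t=7: ready={A,B,C,E,F} → run B
t=8: ready={A,C,E,F} → run C
t=9: ready={A,C,E,F} → run C
t=10: ready={A,C,E,F} → run C
t=11: ready={A,C,E,F} → run C
t=12: ready={A,C,E,F} → run C
t=13: ready={A,C,E,F} → run C
t=14: ready={A,C,E,F} → run C
t=15: ready={A,C,E,F} → run C
t=16: ready={A,E,F} → run A
t=17: ready={A,E,F} → run A
t=18: ready={A,E,F} → run A
t=19: ready={A,E,F} → run A
t=20: ready={A,E,F} → run A
t=21: ready={A,E,F} → run A
t=22: ready={A,E,F} → run A
t=23: ready={E,F} → run E
t=24: ready={E,F} → run E
t=25: ready={E,F} → run E
t=26: ready={E,F} → run E
t=27: ready={E,F} → run E
t=28: ready={F} → run F
t=29: ready={F} → run F
t=30: (idle)
t=31: (idle)
t=32: (idle)

running at tick 3 = B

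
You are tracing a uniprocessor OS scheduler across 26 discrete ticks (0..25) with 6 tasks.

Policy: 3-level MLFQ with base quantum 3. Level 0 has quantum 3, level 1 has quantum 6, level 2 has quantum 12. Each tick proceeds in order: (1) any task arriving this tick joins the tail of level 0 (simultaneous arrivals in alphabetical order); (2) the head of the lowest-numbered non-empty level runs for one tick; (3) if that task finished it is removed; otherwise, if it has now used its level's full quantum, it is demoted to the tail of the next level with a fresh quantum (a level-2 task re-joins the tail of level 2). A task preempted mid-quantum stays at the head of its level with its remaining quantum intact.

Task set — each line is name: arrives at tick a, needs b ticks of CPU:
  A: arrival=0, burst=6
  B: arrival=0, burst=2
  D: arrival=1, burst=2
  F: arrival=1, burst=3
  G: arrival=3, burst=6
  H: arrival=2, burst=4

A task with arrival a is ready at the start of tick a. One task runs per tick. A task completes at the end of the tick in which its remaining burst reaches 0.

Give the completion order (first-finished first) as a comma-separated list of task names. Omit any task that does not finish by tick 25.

completion order = B, D, F, A, H, G

t=0: L0/L1/L2 = AB/-/- → run A
t=1: L0/L1/L2 = ABDF/-/- → run A
t=2: L0/L1/L2 = ABDFH/-/- → run A
t=3: L0/L1/L2 = BDFHG/A/- → run B
t=4: L0/L1/L2 = BDFHG/A/- → run B
t=5: L0/L1/L2 = DFHG/A/- → run D
t=6: L0/L1/L2 = DFHG/A/- → run D
t=7: L0/L1/L2 = FHG/A/- → run F
t=8: L0/L1/L2 = FHG/A/- → run F
t=9: L0/L1/L2 = FHG/A/- → run F
t=10: L0/L1/L2 = HG/A/- → run H
t=11: L0/L1/L2 = HG/A/- → run H
t=12: L0/L1/L2 = HG/A/- → run H
t=13: L0/L1/L2 = G/AH/- → run G
t=14: L0/L1/L2 = G/AH/- → run G
t=15: L0/L1/L2 = G/AH/- → run G
t=16: L0/L1/L2 = -/AHG/- → run A
t=17: L0/L1/L2 = -/AHG/- → run A
t=18: L0/L1/L2 = -/AHG/- → run A
t=19: L0/L1/L2 = -/HG/- → run H
t=20: L0/L1/L2 = -/G/- → run G
t=21: L0/L1/L2 = -/G/- → run G
t=22: L0/L1/L2 = -/G/- → run G
t=23: (idle)
t=24: (idle)
t=25: (idle)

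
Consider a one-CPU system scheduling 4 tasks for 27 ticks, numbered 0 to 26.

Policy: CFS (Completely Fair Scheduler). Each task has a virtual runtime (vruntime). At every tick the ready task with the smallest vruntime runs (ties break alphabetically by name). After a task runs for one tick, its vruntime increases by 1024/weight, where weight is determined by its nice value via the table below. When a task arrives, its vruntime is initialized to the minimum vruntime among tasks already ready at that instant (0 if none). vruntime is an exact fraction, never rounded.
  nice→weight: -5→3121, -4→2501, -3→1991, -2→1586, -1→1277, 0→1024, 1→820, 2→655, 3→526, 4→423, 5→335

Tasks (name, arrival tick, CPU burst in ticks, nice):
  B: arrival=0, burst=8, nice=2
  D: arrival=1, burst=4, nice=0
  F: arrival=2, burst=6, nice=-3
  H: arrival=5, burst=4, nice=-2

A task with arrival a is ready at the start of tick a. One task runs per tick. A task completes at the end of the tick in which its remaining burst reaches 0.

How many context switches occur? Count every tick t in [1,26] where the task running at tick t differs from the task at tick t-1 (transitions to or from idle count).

t=0: vr[B=0] → run B
t=1: vr[B=1024/655 D=1024/655] → run B
t=2: vr[B=2048/655 D=1024/655 F=1024/655] → run D
t=3: vr[B=2048/655 D=1679/655 F=1024/655] → run F
t=4: vr[B=2048/655 D=1679/655 F=2709504/1304105] → run F
t=5: vr[B=2048/655 D=1679/655 F=3380224/1304105 H=1679/655] → run D
t=6: vr[B=2048/655 D=2334/655 F=3380224/1304105 H=1679/655] → run H
t=7: vr[B=2048/655 D=2334/655 F=3380224/1304105 H=1666807/519415] → run F
t=8: vr[B=2048/655 D=2334/655 F=4050944/1304105 H=1666807/519415] → run F
t=9: vr[B=2048/655 D=2334/655 F=4721664/1304105 H=1666807/519415] → run B
t=10: vr[B=3072/655 D=2334/655 F=4721664/1304105 H=1666807/519415] → run H
t=11: vr[B=3072/655 D=2334/655 F=4721664/1304105 H=2002167/519415] → run D
t=12: vr[B=3072/655 D=2989/655 F=4721664/1304105 H=2002167/519415] → run F
t=13: vr[B=3072/655 D=2989/655 F=5392384/1304105 H=2002167/519415] → run H
t=14: vr[B=3072/655 D=2989/655 F=5392384/1304105 H=2337527/519415] → run F
t=15: vr[B=3072/655 D=2989/655 H=2337527/519415] → run H
t=16: vr[B=3072/655 D=2989/655] → run D
t=17: vr[B=3072/655] → run B
t=18: vr[B=4096/655] → run B
t=19: vr[B=1024/131] → run B
t=20: vr[B=6144/655] → run B
t=21: vr[B=7168/655] → run B
t=22: (idle)
t=23: (idle)
t=24: (idle)
t=25: (idle)
t=26: (idle)

context switches = 15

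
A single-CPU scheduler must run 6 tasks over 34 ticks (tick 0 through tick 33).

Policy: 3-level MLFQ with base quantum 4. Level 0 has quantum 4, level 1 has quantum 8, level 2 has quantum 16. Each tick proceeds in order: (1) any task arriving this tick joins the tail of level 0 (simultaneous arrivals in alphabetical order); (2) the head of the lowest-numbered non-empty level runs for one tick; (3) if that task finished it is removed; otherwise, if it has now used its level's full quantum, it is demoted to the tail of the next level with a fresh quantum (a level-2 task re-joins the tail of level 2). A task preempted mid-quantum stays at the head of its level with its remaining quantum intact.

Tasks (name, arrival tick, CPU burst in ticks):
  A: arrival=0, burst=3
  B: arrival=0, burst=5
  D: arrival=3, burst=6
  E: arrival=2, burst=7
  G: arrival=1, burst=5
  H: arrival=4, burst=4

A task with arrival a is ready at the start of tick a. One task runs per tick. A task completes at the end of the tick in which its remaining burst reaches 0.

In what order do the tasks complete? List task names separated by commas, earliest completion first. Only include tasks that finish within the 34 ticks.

t=0: L0/L1/L2 = AB/-/- → run A
t=1: L0/L1/L2 = ABG/-/- → run A
t=2: L0/L1/L2 = ABGE/-/- → run A
t=3: L0/L1/L2 = BGED/-/- → run B
t=4: L0/L1/L2 = BGEDH/-/- → run B
t=5: L0/L1/L2 = BGEDH/-/- → run B
t=6: L0/L1/L2 = BGEDH/-/- → run B
t=7: L0/L1/L2 = GEDH/B/- → run G
t=8: L0/L1/L2 = GEDH/B/- → run G
t=9: L0/L1/L2 = GEDH/B/- → run G
t=10: L0/L1/L2 = GEDH/B/- → run G
t=11: L0/L1/L2 = EDH/BG/- → run E
t=12: L0/L1/L2 = EDH/BG/- → run E
t=13: L0/L1/L2 = EDH/BG/- → run E
t=14: L0/L1/L2 = EDH/BG/- → run E
t=15: L0/L1/L2 = DH/BGE/- → run D
t=16: L0/L1/L2 = DH/BGE/- → run D
t=17: L0/L1/L2 = DH/BGE/- → run D
t=18: L0/L1/L2 = DH/BGE/- → run D
t=19: L0/L1/L2 = H/BGED/- → run H
t=20: L0/L1/L2 = H/BGED/- → run H
t=21: L0/L1/L2 = H/BGED/- → run H
t=22: L0/L1/L2 = H/BGED/- → run H
t=23: L0/L1/L2 = -/BGED/- → run B
t=24: L0/L1/L2 = -/GED/- → run G
t=25: L0/L1/L2 = -/ED/- → run E
t=26: L0/L1/L2 = -/ED/- → run E
t=27: L0/L1/L2 = -/ED/- → run E
t=28: L0/L1/L2 = -/D/- → run D
t=29: L0/L1/L2 = -/D/- → run D
t=30: (idle)
t=31: (idle)
t=32: (idle)
t=33: (idle)

completion order = A, H, B, G, E, D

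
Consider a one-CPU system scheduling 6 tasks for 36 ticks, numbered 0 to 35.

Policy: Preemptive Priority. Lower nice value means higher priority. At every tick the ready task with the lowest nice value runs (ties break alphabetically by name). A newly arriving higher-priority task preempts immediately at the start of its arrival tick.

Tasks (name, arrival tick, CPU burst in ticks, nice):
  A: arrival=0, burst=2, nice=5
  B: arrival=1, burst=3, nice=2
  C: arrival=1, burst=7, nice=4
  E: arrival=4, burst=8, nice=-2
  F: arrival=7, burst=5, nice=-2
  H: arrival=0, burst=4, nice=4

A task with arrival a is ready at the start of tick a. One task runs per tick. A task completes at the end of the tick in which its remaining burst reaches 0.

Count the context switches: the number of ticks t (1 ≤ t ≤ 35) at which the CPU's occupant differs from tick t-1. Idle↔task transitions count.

t=0: ready={A,H} → run H
t=1: ready={A,B,C,H} → run B
t=2: ready={A,B,C,H} → run B
t=3: ready={A,B,C,H} → run B
t=4: ready={A,C,E,H} → run E
t=5: ready={A,C,E,H} → run E
t=6: ready={A,C,E,H} → run E
t=7: ready={A,C,E,F,H} → run E
t=8: ready={A,C,E,F,H} → run E
t=9: ready={A,C,E,F,H} → run E
t=10: ready={A,C,E,F,H} → run E
t=11: ready={A,C,E,F,H} → run E
t=12: ready={A,C,F,H} → run F
t=13: ready={A,C,F,H} → run F
t=14: ready={A,C,F,H} → run F
t=15: ready={A,C,F,H} → run F
t=16: ready={A,C,F,H} → run F
t=17: ready={A,C,H} → run C
t=18: ready={A,C,H} → run C
t=19: ready={A,C,H} → run C
t=20: ready={A,C,H} → run C
t=21: ready={A,C,H} → run C
t=22: ready={A,C,H} → run C
t=23: ready={A,C,H} → run C
t=24: ready={A,H} → run H
t=25: ready={A,H} → run H
t=26: ready={A,H} → run H
t=27: ready={A} → run A
t=28: ready={A} → run A
t=29: (idle)
t=30: (idle)
t=31: (idle)
t=32: (idle)
t=33: (idle)
t=34: (idle)
t=35: (idle)

context switches = 7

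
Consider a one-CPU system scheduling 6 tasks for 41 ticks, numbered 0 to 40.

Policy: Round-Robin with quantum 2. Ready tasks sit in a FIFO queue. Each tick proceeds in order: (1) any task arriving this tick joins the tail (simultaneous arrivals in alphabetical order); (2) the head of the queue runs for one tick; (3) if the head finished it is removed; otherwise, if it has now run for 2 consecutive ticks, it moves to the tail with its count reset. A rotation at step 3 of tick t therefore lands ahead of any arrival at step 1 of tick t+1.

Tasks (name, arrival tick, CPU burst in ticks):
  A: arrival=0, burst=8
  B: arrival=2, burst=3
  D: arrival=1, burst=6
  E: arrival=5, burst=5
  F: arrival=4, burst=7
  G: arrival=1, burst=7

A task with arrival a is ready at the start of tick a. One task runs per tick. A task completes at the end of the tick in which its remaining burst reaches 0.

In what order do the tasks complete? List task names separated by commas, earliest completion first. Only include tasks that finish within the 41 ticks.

completion order = B, D, A, E, G, F

t=0: queue=[A] q_used=0 → run A
t=1: queue=[A,D,G] q_used=1 → run A
t=2: queue=[D,G,A,B] q_used=0 → run D
t=3: queue=[D,G,A,B] q_used=1 → run D
t=4: queue=[G,A,B,D,F] q_used=0 → run G
t=5: queue=[G,A,B,D,F,E] q_used=1 → run G
t=6: queue=[A,B,D,F,E,G] q_used=0 → run A
t=7: queue=[A,B,D,F,E,G] q_used=1 → run A
t=8: queue=[B,D,F,E,G,A] q_used=0 → run B
t=9: queue=[B,D,F,E,G,A] q_used=1 → run B
t=10: queue=[D,F,E,G,A,B] q_used=0 → run D
t=11: queue=[D,F,E,G,A,B] q_used=1 → run D
t=12: queue=[F,E,G,A,B,D] q_used=0 → run F
t=13: queue=[F,E,G,A,B,D] q_used=1 → run F
t=14: queue=[E,G,A,B,D,F] q_used=0 → run E
t=15: queue=[E,G,A,B,D,F] q_used=1 → run E
t=16: queue=[G,A,B,D,F,E] q_used=0 → run G
t=17: queue=[G,A,B,D,F,E] q_used=1 → run G
t=18: queue=[A,B,D,F,E,G] q_used=0 → run A
t=19: queue=[A,B,D,F,E,G] q_used=1 → run A
t=20: queue=[B,D,F,E,G,A] q_used=0 → run B
t=21: queue=[D,F,E,G,A] q_used=0 → run D
t=22: queue=[D,F,E,G,A] q_used=1 → run D
t=23: queue=[F,E,G,A] q_used=0 → run F
t=24: queue=[F,E,G,A] q_used=1 → run F
t=25: queue=[E,G,A,F] q_used=0 → run E
t=26: queue=[E,G,A,F] q_used=1 → run E
t=27: queue=[G,A,F,E] q_used=0 → run G
t=28: queue=[G,A,F,E] q_used=1 → run G
t=29: queue=[A,F,E,G] q_used=0 → run A
t=30: queue=[A,F,E,G] q_used=1 → run A
t=31: queue=[F,E,G] q_used=0 → run F
t=32: queue=[F,E,G] q_used=1 → run F
t=33: queue=[E,G,F] q_used=0 → run E
t=34: queue=[G,F] q_used=0 → run G
t=35: queue=[F] q_used=0 → run F
t=36: (idle)
t=37: (idle)
t=38: (idle)
t=39: (idle)
t=40: (idle)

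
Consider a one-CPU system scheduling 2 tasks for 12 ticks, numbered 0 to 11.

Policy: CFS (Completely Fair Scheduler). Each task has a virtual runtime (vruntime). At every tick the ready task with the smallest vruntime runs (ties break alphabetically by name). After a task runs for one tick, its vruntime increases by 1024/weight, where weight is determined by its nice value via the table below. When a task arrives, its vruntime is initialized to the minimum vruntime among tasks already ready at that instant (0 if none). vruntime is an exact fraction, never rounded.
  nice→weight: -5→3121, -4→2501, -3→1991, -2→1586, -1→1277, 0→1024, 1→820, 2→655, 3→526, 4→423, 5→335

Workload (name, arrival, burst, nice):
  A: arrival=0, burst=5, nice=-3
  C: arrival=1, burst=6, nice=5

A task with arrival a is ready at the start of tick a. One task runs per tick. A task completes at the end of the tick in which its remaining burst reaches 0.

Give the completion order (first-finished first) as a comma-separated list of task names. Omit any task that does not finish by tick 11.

t=0: vr[A=0] → run A
t=1: vr[A=1024/1991 C=1024/1991] → run A
t=2: vr[A=2048/1991 C=1024/1991] → run C
t=3: vr[A=2048/1991 C=2381824/666985] → run A
t=4: vr[A=3072/1991 C=2381824/666985] → run A
t=5: vr[A=4096/1991 C=2381824/666985] → run A
t=6: vr[C=2381824/666985] → run C
t=7: vr[C=4420608/666985] → run C
t=8: vr[C=6459392/666985] → run C
t=9: vr[C=8498176/666985] → run C
t=10: vr[C=2107392/133397] → run C
t=11: (idle)

completion order = A, C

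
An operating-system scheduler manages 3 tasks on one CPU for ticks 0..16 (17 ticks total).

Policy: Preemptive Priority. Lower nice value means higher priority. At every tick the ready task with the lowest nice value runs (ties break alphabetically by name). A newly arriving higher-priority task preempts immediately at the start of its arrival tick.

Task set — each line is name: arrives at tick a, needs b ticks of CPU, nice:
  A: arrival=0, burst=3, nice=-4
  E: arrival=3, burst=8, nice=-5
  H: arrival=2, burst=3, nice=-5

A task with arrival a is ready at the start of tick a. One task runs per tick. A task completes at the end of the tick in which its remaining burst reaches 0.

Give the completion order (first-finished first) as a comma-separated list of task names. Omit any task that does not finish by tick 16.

completion order = E, H, A

t=0: ready={A} → run A
t=1: ready={A} → run A
t=2: ready={A,H} → run H
t=3: ready={A,E,H} → run E
t=4: ready={A,E,H} → run E
t=5: ready={A,E,H} → run E
t=6: ready={A,E,H} → run E
t=7: ready={A,E,H} → run E
t=8: ready={A,E,H} → run E
t=9: ready={A,E,H} → run E
t=10: ready={A,E,H} → run E
t=11: ready={A,H} → run H
t=12: ready={A,H} → run H
t=13: ready={A} → run A
t=14: (idle)
t=15: (idle)
t=16: (idle)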